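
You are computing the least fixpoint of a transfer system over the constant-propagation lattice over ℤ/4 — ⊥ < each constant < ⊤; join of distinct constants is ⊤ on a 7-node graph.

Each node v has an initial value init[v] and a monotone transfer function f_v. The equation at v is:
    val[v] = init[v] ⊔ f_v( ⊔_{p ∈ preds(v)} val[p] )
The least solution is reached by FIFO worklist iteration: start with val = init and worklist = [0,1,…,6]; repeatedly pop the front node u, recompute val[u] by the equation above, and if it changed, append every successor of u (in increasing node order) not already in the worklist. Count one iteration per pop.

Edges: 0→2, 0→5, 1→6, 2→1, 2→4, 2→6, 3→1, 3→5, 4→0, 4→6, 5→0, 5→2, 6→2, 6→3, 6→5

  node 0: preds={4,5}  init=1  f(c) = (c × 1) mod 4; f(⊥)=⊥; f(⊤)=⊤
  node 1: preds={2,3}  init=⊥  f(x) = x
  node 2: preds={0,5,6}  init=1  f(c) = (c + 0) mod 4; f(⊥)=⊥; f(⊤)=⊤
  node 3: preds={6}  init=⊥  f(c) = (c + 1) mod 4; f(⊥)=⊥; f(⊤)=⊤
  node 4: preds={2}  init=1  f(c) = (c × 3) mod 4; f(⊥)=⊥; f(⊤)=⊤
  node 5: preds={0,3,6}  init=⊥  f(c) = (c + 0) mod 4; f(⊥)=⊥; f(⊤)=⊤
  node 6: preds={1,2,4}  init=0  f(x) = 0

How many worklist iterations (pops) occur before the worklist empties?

12

Worklist (12 pops):
  #1 pop 0: in=1 → 1 (no change)
  #2 pop 1: in=1 → 1 (was ⊥); enqueue []
  #3 pop 2: in=⊤ → ⊤ (was 1); enqueue [1]
  #4 pop 3: in=0 → 1 (was ⊥); enqueue []
  #5 pop 4: in=⊤ → ⊤ (was 1); enqueue [0]
  #6 pop 5: in=⊤ → ⊤ (was ⊥); enqueue [2]
  #7 pop 6: in=⊤ → 0 (no change)
  #8 pop 1: in=⊤ → ⊤ (was 1); enqueue [6]
  #9 pop 0: in=⊤ → ⊤ (was 1); enqueue [5]
  #10 pop 2: in=⊤ → ⊤ (no change)
  #11 pop 6: in=⊤ → 0 (no change)
  #12 pop 5: in=⊤ → ⊤ (no change)

Fixpoint:
  val[0] = ⊤
  val[1] = ⊤
  val[2] = ⊤
  val[3] = 1
  val[4] = ⊤
  val[5] = ⊤
  val[6] = 0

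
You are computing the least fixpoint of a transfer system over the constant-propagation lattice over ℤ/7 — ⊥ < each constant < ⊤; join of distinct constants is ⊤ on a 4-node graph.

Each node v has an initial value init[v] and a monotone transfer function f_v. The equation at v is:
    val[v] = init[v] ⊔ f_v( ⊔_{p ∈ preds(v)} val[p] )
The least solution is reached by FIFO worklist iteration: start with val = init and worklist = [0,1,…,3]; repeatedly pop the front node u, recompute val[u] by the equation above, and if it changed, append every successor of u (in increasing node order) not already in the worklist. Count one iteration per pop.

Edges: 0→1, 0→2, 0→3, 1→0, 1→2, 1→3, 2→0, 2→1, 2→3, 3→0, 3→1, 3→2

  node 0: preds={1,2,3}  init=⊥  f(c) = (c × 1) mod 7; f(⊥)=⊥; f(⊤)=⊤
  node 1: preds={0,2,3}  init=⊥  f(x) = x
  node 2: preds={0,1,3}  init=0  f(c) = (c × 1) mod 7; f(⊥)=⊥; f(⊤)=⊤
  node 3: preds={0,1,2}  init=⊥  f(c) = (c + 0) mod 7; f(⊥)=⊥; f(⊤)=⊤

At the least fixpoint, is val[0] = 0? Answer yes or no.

Iteration log — 7 steps:
  step 1. node 0  ⊔preds=0  new=0  old=⊥  +wl: 
  step 2. node 1  ⊔preds=0  new=0  old=⊥  +wl: 0
  step 3. node 2  ⊔preds=0  new=0  stable
  step 4. node 3  ⊔preds=0  new=0  old=⊥  +wl: 1,2
  step 5. node 0  ⊔preds=0  new=0  stable
  step 6. node 1  ⊔preds=0  new=0  stable
  step 7. node 2  ⊔preds=0  new=0  stable

Least fixpoint reached:
  node 0: 0
  node 1: 0
  node 2: 0
  node 3: 0

yes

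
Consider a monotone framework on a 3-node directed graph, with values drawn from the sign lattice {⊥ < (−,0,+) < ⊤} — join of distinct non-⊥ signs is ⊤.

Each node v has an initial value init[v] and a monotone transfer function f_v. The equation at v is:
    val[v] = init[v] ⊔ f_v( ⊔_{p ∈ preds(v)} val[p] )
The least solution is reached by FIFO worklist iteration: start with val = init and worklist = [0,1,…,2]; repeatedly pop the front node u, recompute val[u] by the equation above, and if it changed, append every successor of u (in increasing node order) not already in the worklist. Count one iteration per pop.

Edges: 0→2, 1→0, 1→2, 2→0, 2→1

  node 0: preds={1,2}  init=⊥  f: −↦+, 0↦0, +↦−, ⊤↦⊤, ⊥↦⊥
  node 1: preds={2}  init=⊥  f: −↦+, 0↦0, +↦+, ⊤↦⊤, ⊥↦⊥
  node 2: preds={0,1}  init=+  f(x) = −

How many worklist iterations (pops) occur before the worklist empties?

Iteration log — 7 steps:
  step 1. node 0  ⊔preds=+  new=−  old=⊥  +wl: 
  step 2. node 1  ⊔preds=+  new=+  old=⊥  +wl: 0
  step 3. node 2  ⊔preds=⊤  new=⊤  old=+  +wl: 1
  step 4. node 0  ⊔preds=⊤  new=⊤  old=−  +wl: 2
  step 5. node 1  ⊔preds=⊤  new=⊤  old=+  +wl: 0
  step 6. node 2  ⊔preds=⊤  new=⊤  stable
  step 7. node 0  ⊔preds=⊤  new=⊤  stable

Least fixpoint reached:
  node 0: ⊤
  node 1: ⊤
  node 2: ⊤

7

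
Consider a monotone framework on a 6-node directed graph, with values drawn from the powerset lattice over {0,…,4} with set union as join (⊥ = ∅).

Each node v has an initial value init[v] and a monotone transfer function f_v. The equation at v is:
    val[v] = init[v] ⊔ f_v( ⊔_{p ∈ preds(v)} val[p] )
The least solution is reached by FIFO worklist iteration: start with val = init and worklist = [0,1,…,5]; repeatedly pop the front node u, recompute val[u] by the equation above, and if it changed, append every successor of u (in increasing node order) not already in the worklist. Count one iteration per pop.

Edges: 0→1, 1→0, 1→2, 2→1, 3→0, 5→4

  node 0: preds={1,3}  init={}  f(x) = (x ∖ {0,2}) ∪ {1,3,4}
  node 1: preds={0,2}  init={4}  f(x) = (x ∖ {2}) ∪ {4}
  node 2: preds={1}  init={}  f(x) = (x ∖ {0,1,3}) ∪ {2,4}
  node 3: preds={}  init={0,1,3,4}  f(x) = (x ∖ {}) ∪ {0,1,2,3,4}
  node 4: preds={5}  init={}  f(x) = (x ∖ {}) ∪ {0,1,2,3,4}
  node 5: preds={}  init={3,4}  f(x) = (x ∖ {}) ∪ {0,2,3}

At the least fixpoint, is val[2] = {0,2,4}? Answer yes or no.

no

Trace (9 dequeues):
  [1] u=0 | in {0,1,3,4} | out {1,3,4} | prev {} | push {}
  [2] u=1 | in {1,3,4} | out {1,3,4} | prev {4} | push {0}
  [3] u=2 | in {1,3,4} | out {2,4} | prev {} | push {1}
  [4] u=3 | in {} | out {0,1,2,3,4} | prev {0,1,3,4} | push {}
  [5] u=4 | in {3,4} | out {0,1,2,3,4} | prev {} | push {}
  [6] u=5 | in {} | out {0,2,3,4} | prev {3,4} | push {4}
  [7] u=0 | in {0,1,2,3,4} | out {1,3,4} | ==
  [8] u=1 | in {1,2,3,4} | out {1,3,4} | ==
  [9] u=4 | in {0,2,3,4} | out {0,1,2,3,4} | ==

Converged values:
  [0] {1,3,4}
  [1] {1,3,4}
  [2] {2,4}
  [3] {0,1,2,3,4}
  [4] {0,1,2,3,4}
  [5] {0,2,3,4}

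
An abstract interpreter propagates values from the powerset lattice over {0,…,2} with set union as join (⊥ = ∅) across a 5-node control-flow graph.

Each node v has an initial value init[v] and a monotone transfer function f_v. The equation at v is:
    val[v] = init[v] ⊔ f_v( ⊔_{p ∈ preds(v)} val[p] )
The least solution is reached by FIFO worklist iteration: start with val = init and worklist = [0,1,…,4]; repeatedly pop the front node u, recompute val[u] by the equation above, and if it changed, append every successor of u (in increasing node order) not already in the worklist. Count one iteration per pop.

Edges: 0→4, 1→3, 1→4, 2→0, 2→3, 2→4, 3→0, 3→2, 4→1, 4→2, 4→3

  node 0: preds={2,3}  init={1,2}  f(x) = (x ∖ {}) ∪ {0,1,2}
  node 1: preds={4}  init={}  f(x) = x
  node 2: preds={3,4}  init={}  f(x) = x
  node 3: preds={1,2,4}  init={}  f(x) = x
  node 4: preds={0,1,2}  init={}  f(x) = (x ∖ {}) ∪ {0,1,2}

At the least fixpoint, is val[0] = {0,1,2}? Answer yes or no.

yes

Worklist (11 pops):
  #1 pop 0: in={} → {0,1,2} (was {1,2}); enqueue []
  #2 pop 1: in={} → {} (no change)
  #3 pop 2: in={} → {} (no change)
  #4 pop 3: in={} → {} (no change)
  #5 pop 4: in={0,1,2} → {0,1,2} (was {}); enqueue [1,2,3]
  #6 pop 1: in={0,1,2} → {0,1,2} (was {}); enqueue [4]
  #7 pop 2: in={0,1,2} → {0,1,2} (was {}); enqueue [0]
  #8 pop 3: in={0,1,2} → {0,1,2} (was {}); enqueue [2]
  #9 pop 4: in={0,1,2} → {0,1,2} (no change)
  #10 pop 0: in={0,1,2} → {0,1,2} (no change)
  #11 pop 2: in={0,1,2} → {0,1,2} (no change)

Fixpoint:
  val[0] = {0,1,2}
  val[1] = {0,1,2}
  val[2] = {0,1,2}
  val[3] = {0,1,2}
  val[4] = {0,1,2}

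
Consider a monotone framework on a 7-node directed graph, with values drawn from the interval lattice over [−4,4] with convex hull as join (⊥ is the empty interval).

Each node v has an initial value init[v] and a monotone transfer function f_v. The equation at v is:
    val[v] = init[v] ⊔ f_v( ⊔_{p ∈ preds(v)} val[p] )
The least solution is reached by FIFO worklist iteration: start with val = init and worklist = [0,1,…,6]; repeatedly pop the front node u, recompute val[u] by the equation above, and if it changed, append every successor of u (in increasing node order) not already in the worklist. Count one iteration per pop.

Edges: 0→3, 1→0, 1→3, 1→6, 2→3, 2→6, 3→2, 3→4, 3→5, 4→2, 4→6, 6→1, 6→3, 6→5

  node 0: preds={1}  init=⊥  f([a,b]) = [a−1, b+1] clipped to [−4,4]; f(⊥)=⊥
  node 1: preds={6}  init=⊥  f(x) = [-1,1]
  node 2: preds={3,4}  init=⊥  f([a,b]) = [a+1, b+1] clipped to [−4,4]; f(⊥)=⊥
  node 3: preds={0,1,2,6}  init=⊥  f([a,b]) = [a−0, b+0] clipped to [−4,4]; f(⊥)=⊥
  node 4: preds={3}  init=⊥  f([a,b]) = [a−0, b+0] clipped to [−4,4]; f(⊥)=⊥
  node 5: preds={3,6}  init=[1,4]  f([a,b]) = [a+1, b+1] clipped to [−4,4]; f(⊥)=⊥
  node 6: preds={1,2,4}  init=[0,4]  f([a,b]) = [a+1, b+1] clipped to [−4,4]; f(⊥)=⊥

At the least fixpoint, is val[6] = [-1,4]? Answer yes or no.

Trace (20 dequeues):
  [1] u=0 | in ⊥ | out ⊥ | ==
  [2] u=1 | in [0,4] | out [-1,1] | prev ⊥ | push {0}
  [3] u=2 | in ⊥ | out ⊥ | ==
  [4] u=3 | in [-1,4] | out [-1,4] | prev ⊥ | push {2}
  [5] u=4 | in [-1,4] | out [-1,4] | prev ⊥ | push {}
  [6] u=5 | in [-1,4] | out [0,4] | prev [1,4] | push {}
  [7] u=6 | in [-1,4] | out [0,4] | ==
  [8] u=0 | in [-1,1] | out [-2,2] | prev ⊥ | push {3}
  [9] u=2 | in [-1,4] | out [0,4] | prev ⊥ | push {6}
  [10] u=3 | in [-2,4] | out [-2,4] | prev [-1,4] | push {2,4,5}
  [11] u=6 | in [-1,4] | out [0,4] | ==
  [12] u=2 | in [-2,4] | out [-1,4] | prev [0,4] | push {3,6}
  [13] u=4 | in [-2,4] | out [-2,4] | prev [-1,4] | push {2}
  [14] u=5 | in [-2,4] | out [-1,4] | prev [0,4] | push {}
  [15] u=3 | in [-2,4] | out [-2,4] | ==
  [16] u=6 | in [-2,4] | out [-1,4] | prev [0,4] | push {1,3,5}
  [17] u=2 | in [-2,4] | out [-1,4] | ==
  [18] u=1 | in [-1,4] | out [-1,1] | ==
  [19] u=3 | in [-2,4] | out [-2,4] | ==
  [20] u=5 | in [-2,4] | out [-1,4] | ==

Converged values:
  [0] [-2,2]
  [1] [-1,1]
  [2] [-1,4]
  [3] [-2,4]
  [4] [-2,4]
  [5] [-1,4]
  [6] [-1,4]

yes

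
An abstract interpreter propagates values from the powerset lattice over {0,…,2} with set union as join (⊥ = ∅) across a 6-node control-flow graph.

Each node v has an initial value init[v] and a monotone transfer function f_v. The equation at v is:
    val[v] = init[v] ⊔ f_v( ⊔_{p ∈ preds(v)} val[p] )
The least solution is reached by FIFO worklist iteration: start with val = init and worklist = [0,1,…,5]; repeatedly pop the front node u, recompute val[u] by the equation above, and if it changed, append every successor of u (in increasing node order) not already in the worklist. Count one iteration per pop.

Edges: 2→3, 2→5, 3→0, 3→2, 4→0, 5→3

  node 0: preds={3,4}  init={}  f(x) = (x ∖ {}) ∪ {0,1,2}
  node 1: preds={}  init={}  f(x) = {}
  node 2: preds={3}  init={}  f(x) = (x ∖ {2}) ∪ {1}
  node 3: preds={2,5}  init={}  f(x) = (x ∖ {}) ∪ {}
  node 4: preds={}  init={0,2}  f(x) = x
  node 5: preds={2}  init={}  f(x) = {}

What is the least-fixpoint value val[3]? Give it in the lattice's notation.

Iteration log — 8 steps:
  step 1. node 0  ⊔preds={0,2}  new={0,1,2}  old={}  +wl: 
  step 2. node 1  ⊔preds={}  new={}  stable
  step 3. node 2  ⊔preds={}  new={1}  old={}  +wl: 
  step 4. node 3  ⊔preds={1}  new={1}  old={}  +wl: 0,2
  step 5. node 4  ⊔preds={}  new={0,2}  stable
  step 6. node 5  ⊔preds={1}  new={}  stable
  step 7. node 0  ⊔preds={0,1,2}  new={0,1,2}  stable
  step 8. node 2  ⊔preds={1}  new={1}  stable

Least fixpoint reached:
  node 0: {0,1,2}
  node 1: {}
  node 2: {1}
  node 3: {1}
  node 4: {0,2}
  node 5: {}

{1}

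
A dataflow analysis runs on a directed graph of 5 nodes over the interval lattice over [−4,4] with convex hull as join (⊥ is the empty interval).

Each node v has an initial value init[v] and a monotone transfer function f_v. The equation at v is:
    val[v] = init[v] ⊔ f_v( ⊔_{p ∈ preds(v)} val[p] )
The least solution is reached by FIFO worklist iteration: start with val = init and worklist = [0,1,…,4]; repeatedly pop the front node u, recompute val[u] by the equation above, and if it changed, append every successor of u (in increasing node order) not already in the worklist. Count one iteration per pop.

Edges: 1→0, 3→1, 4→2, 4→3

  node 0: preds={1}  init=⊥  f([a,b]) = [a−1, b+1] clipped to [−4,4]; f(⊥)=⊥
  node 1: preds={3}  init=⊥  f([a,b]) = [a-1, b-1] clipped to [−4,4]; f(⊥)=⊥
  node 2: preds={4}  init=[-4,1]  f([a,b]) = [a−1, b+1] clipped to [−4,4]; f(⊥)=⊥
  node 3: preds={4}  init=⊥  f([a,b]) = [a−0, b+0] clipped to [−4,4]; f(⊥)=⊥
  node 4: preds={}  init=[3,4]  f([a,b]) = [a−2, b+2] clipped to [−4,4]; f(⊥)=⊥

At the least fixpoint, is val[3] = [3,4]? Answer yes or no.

yes

Worklist (7 pops):
  #1 pop 0: in=⊥ → ⊥ (no change)
  #2 pop 1: in=⊥ → ⊥ (no change)
  #3 pop 2: in=[3,4] → [-4,4] (was [-4,1]); enqueue []
  #4 pop 3: in=[3,4] → [3,4] (was ⊥); enqueue [1]
  #5 pop 4: in=⊥ → [3,4] (no change)
  #6 pop 1: in=[3,4] → [2,3] (was ⊥); enqueue [0]
  #7 pop 0: in=[2,3] → [1,4] (was ⊥); enqueue []

Fixpoint:
  val[0] = [1,4]
  val[1] = [2,3]
  val[2] = [-4,4]
  val[3] = [3,4]
  val[4] = [3,4]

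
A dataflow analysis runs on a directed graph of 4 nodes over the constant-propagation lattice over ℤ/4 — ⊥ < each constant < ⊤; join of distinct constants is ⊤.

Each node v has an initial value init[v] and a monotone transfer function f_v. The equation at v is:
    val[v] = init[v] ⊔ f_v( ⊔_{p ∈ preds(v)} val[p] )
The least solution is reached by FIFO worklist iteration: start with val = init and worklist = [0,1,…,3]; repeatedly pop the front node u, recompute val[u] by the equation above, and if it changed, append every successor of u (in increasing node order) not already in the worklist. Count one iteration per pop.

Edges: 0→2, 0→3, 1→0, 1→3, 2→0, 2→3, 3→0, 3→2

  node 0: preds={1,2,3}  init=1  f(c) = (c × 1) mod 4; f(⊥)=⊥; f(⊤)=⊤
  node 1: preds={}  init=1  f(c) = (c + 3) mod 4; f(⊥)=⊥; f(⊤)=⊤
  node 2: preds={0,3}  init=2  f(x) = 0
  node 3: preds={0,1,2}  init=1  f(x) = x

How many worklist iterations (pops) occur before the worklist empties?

6

Iteration log — 6 steps:
  step 1. node 0  ⊔preds=⊤  new=⊤  old=1  +wl: 
  step 2. node 1  ⊔preds=⊥  new=1  stable
  step 3. node 2  ⊔preds=⊤  new=⊤  old=2  +wl: 0
  step 4. node 3  ⊔preds=⊤  new=⊤  old=1  +wl: 2
  step 5. node 0  ⊔preds=⊤  new=⊤  stable
  step 6. node 2  ⊔preds=⊤  new=⊤  stable

Least fixpoint reached:
  node 0: ⊤
  node 1: 1
  node 2: ⊤
  node 3: ⊤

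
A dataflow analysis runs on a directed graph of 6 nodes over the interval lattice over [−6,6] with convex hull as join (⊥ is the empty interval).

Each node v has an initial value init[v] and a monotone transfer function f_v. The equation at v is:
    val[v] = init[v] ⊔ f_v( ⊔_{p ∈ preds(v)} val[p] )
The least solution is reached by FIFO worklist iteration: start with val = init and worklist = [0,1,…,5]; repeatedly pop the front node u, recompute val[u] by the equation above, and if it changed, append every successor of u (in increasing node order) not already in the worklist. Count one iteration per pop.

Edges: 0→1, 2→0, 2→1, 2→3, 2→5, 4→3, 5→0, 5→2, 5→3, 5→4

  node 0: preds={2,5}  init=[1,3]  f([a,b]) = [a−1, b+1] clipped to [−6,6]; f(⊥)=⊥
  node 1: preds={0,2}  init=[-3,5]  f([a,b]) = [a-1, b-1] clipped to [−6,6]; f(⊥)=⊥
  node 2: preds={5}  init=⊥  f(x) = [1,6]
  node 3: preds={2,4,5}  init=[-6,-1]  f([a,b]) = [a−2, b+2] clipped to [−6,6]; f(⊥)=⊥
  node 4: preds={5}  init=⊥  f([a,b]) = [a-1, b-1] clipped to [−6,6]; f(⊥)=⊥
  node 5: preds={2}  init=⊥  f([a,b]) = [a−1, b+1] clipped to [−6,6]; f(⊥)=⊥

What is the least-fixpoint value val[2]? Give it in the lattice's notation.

Iteration log — 12 steps:
  step 1. node 0  ⊔preds=⊥  new=[1,3]  stable
  step 2. node 1  ⊔preds=[1,3]  new=[-3,5]  stable
  step 3. node 2  ⊔preds=⊥  new=[1,6]  old=⊥  +wl: 0,1
  step 4. node 3  ⊔preds=[1,6]  new=[-6,6]  old=[-6,-1]  +wl: 
  step 5. node 4  ⊔preds=⊥  new=⊥  stable
  step 6. node 5  ⊔preds=[1,6]  new=[0,6]  old=⊥  +wl: 2,3,4
  step 7. node 0  ⊔preds=[0,6]  new=[-1,6]  old=[1,3]  +wl: 
  step 8. node 1  ⊔preds=[-1,6]  new=[-3,5]  stable
  step 9. node 2  ⊔preds=[0,6]  new=[1,6]  stable
  step 10. node 3  ⊔preds=[0,6]  new=[-6,6]  stable
  step 11. node 4  ⊔preds=[0,6]  new=[-1,5]  old=⊥  +wl: 3
  step 12. node 3  ⊔preds=[-1,6]  new=[-6,6]  stable

Least fixpoint reached:
  node 0: [-1,6]
  node 1: [-3,5]
  node 2: [1,6]
  node 3: [-6,6]
  node 4: [-1,5]
  node 5: [0,6]

[1,6]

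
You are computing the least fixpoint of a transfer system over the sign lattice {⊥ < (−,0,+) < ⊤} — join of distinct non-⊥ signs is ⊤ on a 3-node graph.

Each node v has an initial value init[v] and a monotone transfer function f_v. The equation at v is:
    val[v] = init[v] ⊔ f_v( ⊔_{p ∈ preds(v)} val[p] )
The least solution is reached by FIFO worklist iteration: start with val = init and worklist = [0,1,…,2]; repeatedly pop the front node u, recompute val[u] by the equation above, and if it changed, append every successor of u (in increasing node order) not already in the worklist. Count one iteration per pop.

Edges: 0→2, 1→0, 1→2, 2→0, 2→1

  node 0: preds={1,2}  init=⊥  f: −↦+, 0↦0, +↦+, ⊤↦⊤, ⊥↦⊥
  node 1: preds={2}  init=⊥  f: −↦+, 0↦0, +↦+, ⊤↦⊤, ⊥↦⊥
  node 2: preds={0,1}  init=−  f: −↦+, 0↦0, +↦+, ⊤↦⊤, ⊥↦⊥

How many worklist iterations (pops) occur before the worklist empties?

7

Iteration log — 7 steps:
  step 1. node 0  ⊔preds=−  new=+  old=⊥  +wl: 
  step 2. node 1  ⊔preds=−  new=+  old=⊥  +wl: 0
  step 3. node 2  ⊔preds=+  new=⊤  old=−  +wl: 1
  step 4. node 0  ⊔preds=⊤  new=⊤  old=+  +wl: 2
  step 5. node 1  ⊔preds=⊤  new=⊤  old=+  +wl: 0
  step 6. node 2  ⊔preds=⊤  new=⊤  stable
  step 7. node 0  ⊔preds=⊤  new=⊤  stable

Least fixpoint reached:
  node 0: ⊤
  node 1: ⊤
  node 2: ⊤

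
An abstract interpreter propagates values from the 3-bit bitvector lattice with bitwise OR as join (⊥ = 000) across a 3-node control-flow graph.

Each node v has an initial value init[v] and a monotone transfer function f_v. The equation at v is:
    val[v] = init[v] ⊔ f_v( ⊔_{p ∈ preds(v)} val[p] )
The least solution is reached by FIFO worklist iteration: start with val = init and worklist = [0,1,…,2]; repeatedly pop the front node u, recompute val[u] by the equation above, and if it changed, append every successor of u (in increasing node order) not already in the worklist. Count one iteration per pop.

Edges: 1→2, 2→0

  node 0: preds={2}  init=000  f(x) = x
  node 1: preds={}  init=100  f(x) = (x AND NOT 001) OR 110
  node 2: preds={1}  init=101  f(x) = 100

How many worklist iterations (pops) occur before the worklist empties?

Trace (3 dequeues):
  [1] u=0 | in 101 | out 101 | prev 000 | push {}
  [2] u=1 | in 000 | out 110 | prev 100 | push {}
  [3] u=2 | in 110 | out 101 | ==

Converged values:
  [0] 101
  [1] 110
  [2] 101

3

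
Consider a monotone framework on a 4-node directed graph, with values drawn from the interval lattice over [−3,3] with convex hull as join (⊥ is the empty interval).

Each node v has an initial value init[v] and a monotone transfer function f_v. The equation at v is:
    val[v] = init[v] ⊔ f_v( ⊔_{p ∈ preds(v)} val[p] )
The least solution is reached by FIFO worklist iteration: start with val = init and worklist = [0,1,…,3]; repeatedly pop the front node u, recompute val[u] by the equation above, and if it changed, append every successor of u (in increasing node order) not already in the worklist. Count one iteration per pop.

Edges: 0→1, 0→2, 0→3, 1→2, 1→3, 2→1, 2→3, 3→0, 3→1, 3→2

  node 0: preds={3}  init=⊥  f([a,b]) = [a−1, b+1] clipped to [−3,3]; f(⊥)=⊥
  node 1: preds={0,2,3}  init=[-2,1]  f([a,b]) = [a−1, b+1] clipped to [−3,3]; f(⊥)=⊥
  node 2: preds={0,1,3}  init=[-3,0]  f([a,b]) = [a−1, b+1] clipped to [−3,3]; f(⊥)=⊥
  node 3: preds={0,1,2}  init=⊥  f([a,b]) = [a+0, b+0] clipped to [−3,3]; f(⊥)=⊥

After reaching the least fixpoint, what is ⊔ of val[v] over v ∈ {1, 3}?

[-3,3]

Worklist (11 pops):
  #1 pop 0: in=⊥ → ⊥ (no change)
  #2 pop 1: in=[-3,0] → [-3,1] (was [-2,1]); enqueue []
  #3 pop 2: in=[-3,1] → [-3,2] (was [-3,0]); enqueue [1]
  #4 pop 3: in=[-3,2] → [-3,2] (was ⊥); enqueue [0,2]
  #5 pop 1: in=[-3,2] → [-3,3] (was [-3,1]); enqueue [3]
  #6 pop 0: in=[-3,2] → [-3,3] (was ⊥); enqueue [1]
  #7 pop 2: in=[-3,3] → [-3,3] (was [-3,2]); enqueue []
  #8 pop 3: in=[-3,3] → [-3,3] (was [-3,2]); enqueue [0,2]
  #9 pop 1: in=[-3,3] → [-3,3] (no change)
  #10 pop 0: in=[-3,3] → [-3,3] (no change)
  #11 pop 2: in=[-3,3] → [-3,3] (no change)

Fixpoint:
  val[0] = [-3,3]
  val[1] = [-3,3]
  val[2] = [-3,3]
  val[3] = [-3,3]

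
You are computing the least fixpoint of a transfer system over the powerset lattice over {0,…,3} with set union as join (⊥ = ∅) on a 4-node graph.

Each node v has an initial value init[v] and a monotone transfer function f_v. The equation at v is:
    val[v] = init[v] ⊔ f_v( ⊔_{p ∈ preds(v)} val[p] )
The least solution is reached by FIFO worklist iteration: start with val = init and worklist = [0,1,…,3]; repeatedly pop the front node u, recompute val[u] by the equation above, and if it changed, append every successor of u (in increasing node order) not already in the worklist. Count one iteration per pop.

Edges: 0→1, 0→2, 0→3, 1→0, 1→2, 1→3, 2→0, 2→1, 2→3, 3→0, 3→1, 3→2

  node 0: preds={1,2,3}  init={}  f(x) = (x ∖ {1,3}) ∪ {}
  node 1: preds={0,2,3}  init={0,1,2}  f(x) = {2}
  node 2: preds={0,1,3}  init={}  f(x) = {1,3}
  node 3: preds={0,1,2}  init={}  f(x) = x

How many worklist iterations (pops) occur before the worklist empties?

7

Trace (7 dequeues):
  [1] u=0 | in {0,1,2} | out {0,2} | prev {} | push {}
  [2] u=1 | in {0,2} | out {0,1,2} | ==
  [3] u=2 | in {0,1,2} | out {1,3} | prev {} | push {0,1}
  [4] u=3 | in {0,1,2,3} | out {0,1,2,3} | prev {} | push {2}
  [5] u=0 | in {0,1,2,3} | out {0,2} | ==
  [6] u=1 | in {0,1,2,3} | out {0,1,2} | ==
  [7] u=2 | in {0,1,2,3} | out {1,3} | ==

Converged values:
  [0] {0,2}
  [1] {0,1,2}
  [2] {1,3}
  [3] {0,1,2,3}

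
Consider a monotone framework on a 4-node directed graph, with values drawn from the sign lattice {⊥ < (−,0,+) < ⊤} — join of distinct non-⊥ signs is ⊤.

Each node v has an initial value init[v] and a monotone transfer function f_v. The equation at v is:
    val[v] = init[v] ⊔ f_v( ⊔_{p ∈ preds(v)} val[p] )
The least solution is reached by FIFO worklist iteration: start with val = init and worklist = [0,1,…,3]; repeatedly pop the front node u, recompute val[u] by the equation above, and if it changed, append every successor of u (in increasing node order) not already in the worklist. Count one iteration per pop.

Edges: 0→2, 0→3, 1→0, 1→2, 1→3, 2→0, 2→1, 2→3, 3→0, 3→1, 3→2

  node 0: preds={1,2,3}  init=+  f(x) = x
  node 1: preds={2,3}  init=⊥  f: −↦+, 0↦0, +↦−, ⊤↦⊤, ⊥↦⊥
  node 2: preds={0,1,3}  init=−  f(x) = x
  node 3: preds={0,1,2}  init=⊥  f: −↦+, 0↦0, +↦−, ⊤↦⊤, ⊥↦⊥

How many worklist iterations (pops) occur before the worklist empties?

9

Iteration log — 9 steps:
  step 1. node 0  ⊔preds=−  new=⊤  old=+  +wl: 
  step 2. node 1  ⊔preds=−  new=+  old=⊥  +wl: 0
  step 3. node 2  ⊔preds=⊤  new=⊤  old=−  +wl: 1
  step 4. node 3  ⊔preds=⊤  new=⊤  old=⊥  +wl: 2
  step 5. node 0  ⊔preds=⊤  new=⊤  stable
  step 6. node 1  ⊔preds=⊤  new=⊤  old=+  +wl: 0,3
  step 7. node 2  ⊔preds=⊤  new=⊤  stable
  step 8. node 0  ⊔preds=⊤  new=⊤  stable
  step 9. node 3  ⊔preds=⊤  new=⊤  stable

Least fixpoint reached:
  node 0: ⊤
  node 1: ⊤
  node 2: ⊤
  node 3: ⊤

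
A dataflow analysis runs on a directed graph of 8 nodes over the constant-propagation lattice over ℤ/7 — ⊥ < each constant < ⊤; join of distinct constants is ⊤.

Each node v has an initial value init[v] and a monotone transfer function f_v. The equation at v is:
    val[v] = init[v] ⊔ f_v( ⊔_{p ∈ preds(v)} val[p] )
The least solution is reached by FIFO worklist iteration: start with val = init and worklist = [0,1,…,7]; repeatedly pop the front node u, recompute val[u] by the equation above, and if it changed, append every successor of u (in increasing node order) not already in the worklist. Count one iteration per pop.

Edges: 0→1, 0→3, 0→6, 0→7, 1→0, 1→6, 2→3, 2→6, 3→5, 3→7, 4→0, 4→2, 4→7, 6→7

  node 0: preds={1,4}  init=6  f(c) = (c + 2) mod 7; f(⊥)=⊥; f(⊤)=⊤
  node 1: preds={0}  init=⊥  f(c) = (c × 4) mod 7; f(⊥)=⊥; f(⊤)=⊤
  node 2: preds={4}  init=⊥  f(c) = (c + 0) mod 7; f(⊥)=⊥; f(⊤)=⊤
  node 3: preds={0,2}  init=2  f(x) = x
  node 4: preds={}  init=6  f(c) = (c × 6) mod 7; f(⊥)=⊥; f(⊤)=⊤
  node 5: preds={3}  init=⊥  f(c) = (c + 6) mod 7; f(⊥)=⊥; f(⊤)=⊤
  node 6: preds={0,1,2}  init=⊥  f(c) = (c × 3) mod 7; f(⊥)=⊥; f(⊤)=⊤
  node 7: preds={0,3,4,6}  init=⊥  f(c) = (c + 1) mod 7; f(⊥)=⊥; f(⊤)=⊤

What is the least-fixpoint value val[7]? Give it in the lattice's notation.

⊤

Trace (9 dequeues):
  [1] u=0 | in 6 | out ⊤ | prev 6 | push {}
  [2] u=1 | in ⊤ | out ⊤ | prev ⊥ | push {0}
  [3] u=2 | in 6 | out 6 | prev ⊥ | push {}
  [4] u=3 | in ⊤ | out ⊤ | prev 2 | push {}
  [5] u=4 | in ⊥ | out 6 | ==
  [6] u=5 | in ⊤ | out ⊤ | prev ⊥ | push {}
  [7] u=6 | in ⊤ | out ⊤ | prev ⊥ | push {}
  [8] u=7 | in ⊤ | out ⊤ | prev ⊥ | push {}
  [9] u=0 | in ⊤ | out ⊤ | ==

Converged values:
  [0] ⊤
  [1] ⊤
  [2] 6
  [3] ⊤
  [4] 6
  [5] ⊤
  [6] ⊤
  [7] ⊤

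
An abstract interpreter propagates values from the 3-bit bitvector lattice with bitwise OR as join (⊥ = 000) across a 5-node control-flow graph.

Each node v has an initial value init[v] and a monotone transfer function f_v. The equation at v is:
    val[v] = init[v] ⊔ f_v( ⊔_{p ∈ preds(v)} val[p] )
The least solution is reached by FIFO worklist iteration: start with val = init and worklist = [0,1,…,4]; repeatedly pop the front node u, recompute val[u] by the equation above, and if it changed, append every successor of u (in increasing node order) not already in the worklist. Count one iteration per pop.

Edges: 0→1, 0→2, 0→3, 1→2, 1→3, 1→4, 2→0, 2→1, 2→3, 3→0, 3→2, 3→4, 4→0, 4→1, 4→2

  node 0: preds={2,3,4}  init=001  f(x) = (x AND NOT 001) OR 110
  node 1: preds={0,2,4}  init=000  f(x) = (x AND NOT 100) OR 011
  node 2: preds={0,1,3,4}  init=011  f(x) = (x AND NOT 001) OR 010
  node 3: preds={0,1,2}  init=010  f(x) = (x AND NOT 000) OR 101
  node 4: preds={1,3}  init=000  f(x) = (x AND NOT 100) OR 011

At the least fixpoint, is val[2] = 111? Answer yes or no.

yes

Trace (8 dequeues):
  [1] u=0 | in 011 | out 111 | prev 001 | push {}
  [2] u=1 | in 111 | out 011 | prev 000 | push {}
  [3] u=2 | in 111 | out 111 | prev 011 | push {0,1}
  [4] u=3 | in 111 | out 111 | prev 010 | push {2}
  [5] u=4 | in 111 | out 011 | prev 000 | push {}
  [6] u=0 | in 111 | out 111 | ==
  [7] u=1 | in 111 | out 011 | ==
  [8] u=2 | in 111 | out 111 | ==

Converged values:
  [0] 111
  [1] 011
  [2] 111
  [3] 111
  [4] 011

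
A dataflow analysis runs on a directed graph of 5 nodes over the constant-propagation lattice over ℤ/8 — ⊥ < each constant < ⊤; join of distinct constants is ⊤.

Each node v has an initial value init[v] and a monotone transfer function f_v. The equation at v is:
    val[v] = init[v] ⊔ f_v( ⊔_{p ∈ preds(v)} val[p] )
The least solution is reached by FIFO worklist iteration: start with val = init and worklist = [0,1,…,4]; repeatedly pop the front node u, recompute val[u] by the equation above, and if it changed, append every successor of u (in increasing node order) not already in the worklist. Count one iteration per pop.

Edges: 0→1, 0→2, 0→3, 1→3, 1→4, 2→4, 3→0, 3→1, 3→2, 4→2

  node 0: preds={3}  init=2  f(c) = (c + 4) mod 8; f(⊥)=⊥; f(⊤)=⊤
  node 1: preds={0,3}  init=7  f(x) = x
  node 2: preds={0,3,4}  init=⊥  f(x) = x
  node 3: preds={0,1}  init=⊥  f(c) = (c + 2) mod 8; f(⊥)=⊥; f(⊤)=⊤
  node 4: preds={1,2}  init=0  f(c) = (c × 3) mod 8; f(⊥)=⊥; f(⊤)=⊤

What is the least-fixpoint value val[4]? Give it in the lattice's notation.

Worklist (9 pops):
  #1 pop 0: in=⊥ → 2 (no change)
  #2 pop 1: in=2 → ⊤ (was 7); enqueue []
  #3 pop 2: in=⊤ → ⊤ (was ⊥); enqueue []
  #4 pop 3: in=⊤ → ⊤ (was ⊥); enqueue [0,1,2]
  #5 pop 4: in=⊤ → ⊤ (was 0); enqueue []
  #6 pop 0: in=⊤ → ⊤ (was 2); enqueue [3]
  #7 pop 1: in=⊤ → ⊤ (no change)
  #8 pop 2: in=⊤ → ⊤ (no change)
  #9 pop 3: in=⊤ → ⊤ (no change)

Fixpoint:
  val[0] = ⊤
  val[1] = ⊤
  val[2] = ⊤
  val[3] = ⊤
  val[4] = ⊤

⊤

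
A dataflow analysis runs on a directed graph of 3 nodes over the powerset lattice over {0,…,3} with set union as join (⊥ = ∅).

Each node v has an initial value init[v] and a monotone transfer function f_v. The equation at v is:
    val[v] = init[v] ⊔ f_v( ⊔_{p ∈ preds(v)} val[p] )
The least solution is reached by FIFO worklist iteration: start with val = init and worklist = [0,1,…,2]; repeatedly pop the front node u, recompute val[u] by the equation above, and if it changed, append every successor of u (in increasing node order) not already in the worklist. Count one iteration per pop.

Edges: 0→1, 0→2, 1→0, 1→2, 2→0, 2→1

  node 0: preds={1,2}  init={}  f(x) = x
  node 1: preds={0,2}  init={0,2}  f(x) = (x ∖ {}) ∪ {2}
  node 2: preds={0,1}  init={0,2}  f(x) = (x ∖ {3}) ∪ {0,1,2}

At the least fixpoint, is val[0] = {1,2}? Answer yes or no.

Iteration log — 7 steps:
  step 1. node 0  ⊔preds={0,2}  new={0,2}  old={}  +wl: 
  step 2. node 1  ⊔preds={0,2}  new={0,2}  stable
  step 3. node 2  ⊔preds={0,2}  new={0,1,2}  old={0,2}  +wl: 0,1
  step 4. node 0  ⊔preds={0,1,2}  new={0,1,2}  old={0,2}  +wl: 2
  step 5. node 1  ⊔preds={0,1,2}  new={0,1,2}  old={0,2}  +wl: 0
  step 6. node 2  ⊔preds={0,1,2}  new={0,1,2}  stable
  step 7. node 0  ⊔preds={0,1,2}  new={0,1,2}  stable

Least fixpoint reached:
  node 0: {0,1,2}
  node 1: {0,1,2}
  node 2: {0,1,2}

no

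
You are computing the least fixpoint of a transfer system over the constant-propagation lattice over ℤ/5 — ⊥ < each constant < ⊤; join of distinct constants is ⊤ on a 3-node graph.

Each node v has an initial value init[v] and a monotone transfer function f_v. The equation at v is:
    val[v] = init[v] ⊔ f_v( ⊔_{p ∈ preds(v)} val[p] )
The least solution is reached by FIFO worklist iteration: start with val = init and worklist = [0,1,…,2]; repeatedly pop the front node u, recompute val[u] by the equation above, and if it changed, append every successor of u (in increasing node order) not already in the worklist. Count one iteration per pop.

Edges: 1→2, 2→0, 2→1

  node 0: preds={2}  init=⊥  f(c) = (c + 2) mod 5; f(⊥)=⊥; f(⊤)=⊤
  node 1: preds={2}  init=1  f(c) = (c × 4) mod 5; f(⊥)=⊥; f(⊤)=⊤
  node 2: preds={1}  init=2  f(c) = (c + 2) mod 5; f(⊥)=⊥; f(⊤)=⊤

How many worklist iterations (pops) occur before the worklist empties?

5

Worklist (5 pops):
  #1 pop 0: in=2 → 4 (was ⊥); enqueue []
  #2 pop 1: in=2 → ⊤ (was 1); enqueue []
  #3 pop 2: in=⊤ → ⊤ (was 2); enqueue [0,1]
  #4 pop 0: in=⊤ → ⊤ (was 4); enqueue []
  #5 pop 1: in=⊤ → ⊤ (no change)

Fixpoint:
  val[0] = ⊤
  val[1] = ⊤
  val[2] = ⊤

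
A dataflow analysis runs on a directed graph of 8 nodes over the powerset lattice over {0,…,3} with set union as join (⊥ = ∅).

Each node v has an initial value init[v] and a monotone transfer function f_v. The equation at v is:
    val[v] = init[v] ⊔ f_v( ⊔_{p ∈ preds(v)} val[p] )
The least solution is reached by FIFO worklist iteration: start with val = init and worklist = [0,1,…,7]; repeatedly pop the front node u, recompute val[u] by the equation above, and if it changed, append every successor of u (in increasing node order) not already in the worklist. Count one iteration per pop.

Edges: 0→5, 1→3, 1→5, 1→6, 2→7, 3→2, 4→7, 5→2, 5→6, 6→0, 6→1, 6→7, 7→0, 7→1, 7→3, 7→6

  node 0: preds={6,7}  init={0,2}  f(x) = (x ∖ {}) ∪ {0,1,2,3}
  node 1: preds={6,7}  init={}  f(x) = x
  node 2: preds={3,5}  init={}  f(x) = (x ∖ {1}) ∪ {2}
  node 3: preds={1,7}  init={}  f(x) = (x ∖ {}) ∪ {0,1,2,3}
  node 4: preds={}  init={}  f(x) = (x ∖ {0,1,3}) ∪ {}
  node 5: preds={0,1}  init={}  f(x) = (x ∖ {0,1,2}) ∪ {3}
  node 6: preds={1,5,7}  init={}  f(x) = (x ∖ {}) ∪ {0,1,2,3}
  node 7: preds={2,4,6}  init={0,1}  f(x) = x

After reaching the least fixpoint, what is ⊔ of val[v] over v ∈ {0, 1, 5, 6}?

{0,1,2,3}

Iteration log — 15 steps:
  step 1. node 0  ⊔preds={0,1}  new={0,1,2,3}  old={0,2}  +wl: 
  step 2. node 1  ⊔preds={0,1}  new={0,1}  old={}  +wl: 
  step 3. node 2  ⊔preds={}  new={2}  old={}  +wl: 
  step 4. node 3  ⊔preds={0,1}  new={0,1,2,3}  old={}  +wl: 2
  step 5. node 4  ⊔preds={}  new={}  stable
  step 6. node 5  ⊔preds={0,1,2,3}  new={3}  old={}  +wl: 
  step 7. node 6  ⊔preds={0,1,3}  new={0,1,2,3}  old={}  +wl: 0,1
  step 8. node 7  ⊔preds={0,1,2,3}  new={0,1,2,3}  old={0,1}  +wl: 3,6
  step 9. node 2  ⊔preds={0,1,2,3}  new={0,2,3}  old={2}  +wl: 7
  step 10. node 0  ⊔preds={0,1,2,3}  new={0,1,2,3}  stable
  step 11. node 1  ⊔preds={0,1,2,3}  new={0,1,2,3}  old={0,1}  +wl: 5
  step 12. node 3  ⊔preds={0,1,2,3}  new={0,1,2,3}  stable
  step 13. node 6  ⊔preds={0,1,2,3}  new={0,1,2,3}  stable
  step 14. node 7  ⊔preds={0,1,2,3}  new={0,1,2,3}  stable
  step 15. node 5  ⊔preds={0,1,2,3}  new={3}  stable

Least fixpoint reached:
  node 0: {0,1,2,3}
  node 1: {0,1,2,3}
  node 2: {0,2,3}
  node 3: {0,1,2,3}
  node 4: {}
  node 5: {3}
  node 6: {0,1,2,3}
  node 7: {0,1,2,3}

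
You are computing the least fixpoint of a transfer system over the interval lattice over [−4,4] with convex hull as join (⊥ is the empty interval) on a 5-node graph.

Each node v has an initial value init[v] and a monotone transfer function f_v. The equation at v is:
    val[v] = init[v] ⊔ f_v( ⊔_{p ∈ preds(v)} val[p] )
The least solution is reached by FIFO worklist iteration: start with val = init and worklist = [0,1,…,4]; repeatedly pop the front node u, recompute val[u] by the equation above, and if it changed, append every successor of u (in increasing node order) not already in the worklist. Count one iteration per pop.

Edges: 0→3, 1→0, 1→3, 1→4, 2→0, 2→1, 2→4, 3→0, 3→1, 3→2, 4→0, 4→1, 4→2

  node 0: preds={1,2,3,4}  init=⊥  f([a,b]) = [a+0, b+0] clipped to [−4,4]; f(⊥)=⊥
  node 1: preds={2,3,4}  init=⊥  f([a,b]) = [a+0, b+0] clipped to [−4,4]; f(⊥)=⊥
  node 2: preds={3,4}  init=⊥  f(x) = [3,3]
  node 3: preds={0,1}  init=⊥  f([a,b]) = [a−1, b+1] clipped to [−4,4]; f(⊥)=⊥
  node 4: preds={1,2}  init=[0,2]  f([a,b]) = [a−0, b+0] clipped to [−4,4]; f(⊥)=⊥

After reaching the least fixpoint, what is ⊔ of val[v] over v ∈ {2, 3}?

Worklist (29 pops):
  #1 pop 0: in=[0,2] → [0,2] (was ⊥); enqueue []
  #2 pop 1: in=[0,2] → [0,2] (was ⊥); enqueue [0]
  #3 pop 2: in=[0,2] → [3,3] (was ⊥); enqueue [1]
  #4 pop 3: in=[0,2] → [-1,3] (was ⊥); enqueue [2]
  #5 pop 4: in=[0,3] → [0,3] (was [0,2]); enqueue []
  #6 pop 0: in=[-1,3] → [-1,3] (was [0,2]); enqueue [3]
  #7 pop 1: in=[-1,3] → [-1,3] (was [0,2]); enqueue [0,4]
  #8 pop 2: in=[-1,3] → [3,3] (no change)
  #9 pop 3: in=[-1,3] → [-2,4] (was [-1,3]); enqueue [1,2]
  #10 pop 0: in=[-2,4] → [-2,4] (was [-1,3]); enqueue [3]
  #11 pop 4: in=[-1,3] → [-1,3] (was [0,3]); enqueue [0]
  #12 pop 1: in=[-2,4] → [-2,4] (was [-1,3]); enqueue [4]
  #13 pop 2: in=[-2,4] → [3,3] (no change)
  #14 pop 3: in=[-2,4] → [-3,4] (was [-2,4]); enqueue [1,2]
  #15 pop 0: in=[-3,4] → [-3,4] (was [-2,4]); enqueue [3]
  #16 pop 4: in=[-2,4] → [-2,4] (was [-1,3]); enqueue [0]
  #17 pop 1: in=[-3,4] → [-3,4] (was [-2,4]); enqueue [4]
  #18 pop 2: in=[-3,4] → [3,3] (no change)
  #19 pop 3: in=[-3,4] → [-4,4] (was [-3,4]); enqueue [1,2]
  #20 pop 0: in=[-4,4] → [-4,4] (was [-3,4]); enqueue [3]
  #21 pop 4: in=[-3,4] → [-3,4] (was [-2,4]); enqueue [0]
  #22 pop 1: in=[-4,4] → [-4,4] (was [-3,4]); enqueue [4]
  #23 pop 2: in=[-4,4] → [3,3] (no change)
  #24 pop 3: in=[-4,4] → [-4,4] (no change)
  #25 pop 0: in=[-4,4] → [-4,4] (no change)
  #26 pop 4: in=[-4,4] → [-4,4] (was [-3,4]); enqueue [0,1,2]
  #27 pop 0: in=[-4,4] → [-4,4] (no change)
  #28 pop 1: in=[-4,4] → [-4,4] (no change)
  #29 pop 2: in=[-4,4] → [3,3] (no change)

Fixpoint:
  val[0] = [-4,4]
  val[1] = [-4,4]
  val[2] = [3,3]
  val[3] = [-4,4]
  val[4] = [-4,4]

[-4,4]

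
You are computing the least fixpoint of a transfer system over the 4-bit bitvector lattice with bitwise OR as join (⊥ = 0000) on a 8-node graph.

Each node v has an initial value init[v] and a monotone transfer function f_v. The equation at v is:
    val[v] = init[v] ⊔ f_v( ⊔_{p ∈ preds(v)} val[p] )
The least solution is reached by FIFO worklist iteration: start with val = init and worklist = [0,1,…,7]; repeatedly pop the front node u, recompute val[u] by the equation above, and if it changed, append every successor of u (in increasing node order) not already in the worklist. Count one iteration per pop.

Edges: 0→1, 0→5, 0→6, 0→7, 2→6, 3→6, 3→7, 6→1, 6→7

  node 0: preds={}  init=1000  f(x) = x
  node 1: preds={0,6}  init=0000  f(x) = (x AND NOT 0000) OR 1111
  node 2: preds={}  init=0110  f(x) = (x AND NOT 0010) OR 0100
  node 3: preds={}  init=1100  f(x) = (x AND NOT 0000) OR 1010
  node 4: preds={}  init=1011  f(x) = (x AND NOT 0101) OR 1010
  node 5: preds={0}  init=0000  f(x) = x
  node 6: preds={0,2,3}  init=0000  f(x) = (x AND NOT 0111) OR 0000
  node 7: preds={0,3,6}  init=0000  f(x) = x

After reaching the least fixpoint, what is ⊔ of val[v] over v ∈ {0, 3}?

Trace (9 dequeues):
  [1] u=0 | in 0000 | out 1000 | ==
  [2] u=1 | in 1000 | out 1111 | prev 0000 | push {}
  [3] u=2 | in 0000 | out 0110 | ==
  [4] u=3 | in 0000 | out 1110 | prev 1100 | push {}
  [5] u=4 | in 0000 | out 1011 | ==
  [6] u=5 | in 1000 | out 1000 | prev 0000 | push {}
  [7] u=6 | in 1110 | out 1000 | prev 0000 | push {1}
  [8] u=7 | in 1110 | out 1110 | prev 0000 | push {}
  [9] u=1 | in 1000 | out 1111 | ==

Converged values:
  [0] 1000
  [1] 1111
  [2] 0110
  [3] 1110
  [4] 1011
  [5] 1000
  [6] 1000
  [7] 1110

1110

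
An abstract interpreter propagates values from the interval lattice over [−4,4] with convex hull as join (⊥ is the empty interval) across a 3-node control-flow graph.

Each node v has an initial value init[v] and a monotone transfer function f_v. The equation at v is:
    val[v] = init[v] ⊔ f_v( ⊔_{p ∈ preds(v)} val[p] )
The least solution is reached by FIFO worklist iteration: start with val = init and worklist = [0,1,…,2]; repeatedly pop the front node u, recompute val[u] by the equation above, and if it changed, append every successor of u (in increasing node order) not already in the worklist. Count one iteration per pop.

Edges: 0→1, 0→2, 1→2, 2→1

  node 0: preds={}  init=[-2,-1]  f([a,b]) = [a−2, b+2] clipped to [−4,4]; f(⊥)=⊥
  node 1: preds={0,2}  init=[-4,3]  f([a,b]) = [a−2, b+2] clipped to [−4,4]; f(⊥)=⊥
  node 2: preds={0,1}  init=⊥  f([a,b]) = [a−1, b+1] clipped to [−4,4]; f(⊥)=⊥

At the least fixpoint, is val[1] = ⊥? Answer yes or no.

Worklist (5 pops):
  #1 pop 0: in=⊥ → [-2,-1] (no change)
  #2 pop 1: in=[-2,-1] → [-4,3] (no change)
  #3 pop 2: in=[-4,3] → [-4,4] (was ⊥); enqueue [1]
  #4 pop 1: in=[-4,4] → [-4,4] (was [-4,3]); enqueue [2]
  #5 pop 2: in=[-4,4] → [-4,4] (no change)

Fixpoint:
  val[0] = [-2,-1]
  val[1] = [-4,4]
  val[2] = [-4,4]

no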